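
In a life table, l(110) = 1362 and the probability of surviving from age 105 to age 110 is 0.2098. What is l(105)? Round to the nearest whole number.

6492

l(105) = l(110) / p = 1362 / 0.2098 = 6492.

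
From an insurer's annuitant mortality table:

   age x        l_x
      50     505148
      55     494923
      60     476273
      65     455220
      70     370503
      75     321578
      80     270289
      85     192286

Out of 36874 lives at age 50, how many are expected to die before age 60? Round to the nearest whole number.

2108

The relevant probability is 1 − 476273/505148 = 0.057161.
Expected number = 36874 × 0.057161 = 2108.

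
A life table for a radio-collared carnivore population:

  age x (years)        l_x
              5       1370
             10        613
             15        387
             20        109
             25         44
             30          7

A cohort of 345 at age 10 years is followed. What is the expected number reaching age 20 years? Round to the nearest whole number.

61

The relevant probability is 109/613 = 0.177814.
Expected number = 345 × 0.177814 = 61.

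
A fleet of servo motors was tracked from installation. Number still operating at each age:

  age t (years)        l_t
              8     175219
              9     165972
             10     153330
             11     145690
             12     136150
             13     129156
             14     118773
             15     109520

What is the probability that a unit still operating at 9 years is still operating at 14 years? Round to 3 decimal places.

0.716

The conditional survival probability is l_14/l_9 = 118773/165972 = 0.715621.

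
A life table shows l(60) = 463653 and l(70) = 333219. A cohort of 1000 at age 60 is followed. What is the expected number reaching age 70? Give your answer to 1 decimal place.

The relevant probability is 333219/463653 = 0.718682.
Expected number = 1000 × 0.718682 = 718.7.

718.7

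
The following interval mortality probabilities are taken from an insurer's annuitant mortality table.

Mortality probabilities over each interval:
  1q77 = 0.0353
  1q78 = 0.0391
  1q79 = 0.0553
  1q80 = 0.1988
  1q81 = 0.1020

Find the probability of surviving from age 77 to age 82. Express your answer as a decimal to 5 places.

Survival from 77 to 82 is the product of surviving each interval: (1 − 0.0353) × (1 − 0.0391) × (1 − 0.0553) × (1 − 0.1988) × (1 − 0.1020).
= 0.9647 × 0.9609 × 0.9447 × 0.8012 × 0.8980 = 0.630060.

0.63006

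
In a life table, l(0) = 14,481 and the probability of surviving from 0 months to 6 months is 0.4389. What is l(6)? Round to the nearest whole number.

l(6) = l(0) × p = 14,481 × 0.4389 = 6356.

6356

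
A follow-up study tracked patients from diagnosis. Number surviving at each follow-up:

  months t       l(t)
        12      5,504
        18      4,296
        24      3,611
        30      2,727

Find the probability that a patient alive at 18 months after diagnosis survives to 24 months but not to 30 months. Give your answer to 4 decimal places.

0.2058

This is the probability of reaching 24 but not 30, conditional on being alive at 18: (l(24) − l(30)) / l(18).
= (3,611 − 2,727) / 4,296 = 884 / 4,296 = 0.205773.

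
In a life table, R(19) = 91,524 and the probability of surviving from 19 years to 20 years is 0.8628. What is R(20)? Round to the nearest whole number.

78967

R(20) = R(19) × p = 91,524 × 0.8628 = 78967.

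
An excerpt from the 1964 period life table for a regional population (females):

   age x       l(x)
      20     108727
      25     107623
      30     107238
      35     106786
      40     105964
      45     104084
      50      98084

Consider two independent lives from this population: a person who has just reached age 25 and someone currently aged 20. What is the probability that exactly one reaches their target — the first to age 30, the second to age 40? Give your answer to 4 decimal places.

p₁ = l(30)/l(25) = 107238/107623 = 0.996423; p₂ = l(40)/l(20) = 105964/108727 = 0.974588.
P(exactly one) = p₁(1−p₂) + (1−p₁)p₂ = 0.025321 + 0.003486 = 0.028807.

0.0288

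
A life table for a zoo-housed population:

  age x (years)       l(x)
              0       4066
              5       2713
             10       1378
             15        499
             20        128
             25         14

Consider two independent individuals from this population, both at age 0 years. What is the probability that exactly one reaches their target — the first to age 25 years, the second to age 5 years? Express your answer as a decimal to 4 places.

0.6661

p₁ = l(25)/l(0) = 14/4066 = 0.003443; p₂ = l(5)/l(0) = 2713/4066 = 0.667241.
P(exactly one) = p₁(1−p₂) + (1−p₁)p₂ = 0.001146 + 0.664944 = 0.666089.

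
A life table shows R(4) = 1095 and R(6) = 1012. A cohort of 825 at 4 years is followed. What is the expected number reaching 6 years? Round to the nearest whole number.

The relevant probability is 1012/1095 = 0.924201.
Expected number = 825 × 0.924201 = 762.

762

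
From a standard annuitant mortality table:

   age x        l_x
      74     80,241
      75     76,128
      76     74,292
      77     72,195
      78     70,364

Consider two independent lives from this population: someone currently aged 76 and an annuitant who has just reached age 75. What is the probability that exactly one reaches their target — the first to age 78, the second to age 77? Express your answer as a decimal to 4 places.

0.0991

p₁ = l_78/l_76 = 70,364/74,292 = 0.947128; p₂ = l_77/l_75 = 72,195/76,128 = 0.948337.
P(exactly one) = p₁(1−p₂) + (1−p₁)p₂ = 0.048931 + 0.050140 = 0.099072.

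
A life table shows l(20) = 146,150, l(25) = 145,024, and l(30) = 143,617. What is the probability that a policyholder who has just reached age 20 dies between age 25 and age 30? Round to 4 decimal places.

This is the probability of reaching 25 but not 30, conditional on being alive at 20: (l(25) − l(30)) / l(20).
= (145,024 − 143,617) / 146,150 = 1,407 / 146,150 = 0.009627.

0.0096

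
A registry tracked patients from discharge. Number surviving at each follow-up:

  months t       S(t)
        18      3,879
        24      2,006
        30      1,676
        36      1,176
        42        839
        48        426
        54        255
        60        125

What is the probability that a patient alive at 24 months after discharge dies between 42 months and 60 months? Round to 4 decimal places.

This is the probability of reaching 42 but not 60, conditional on being alive at 24: (S(42) − S(60)) / S(24).
= (839 − 125) / 2,006 = 714 / 2,006 = 0.355932.

0.3559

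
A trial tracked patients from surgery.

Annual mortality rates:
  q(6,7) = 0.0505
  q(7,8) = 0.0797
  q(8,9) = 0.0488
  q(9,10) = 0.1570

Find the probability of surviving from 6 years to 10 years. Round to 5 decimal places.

0.70069

The overall survival probability is (1 − 0.0505) × (1 − 0.0797) × (1 − 0.0488) × (1 − 0.1570).
= 0.9495 × 0.9203 × 0.9512 × 0.8430 = 0.700687.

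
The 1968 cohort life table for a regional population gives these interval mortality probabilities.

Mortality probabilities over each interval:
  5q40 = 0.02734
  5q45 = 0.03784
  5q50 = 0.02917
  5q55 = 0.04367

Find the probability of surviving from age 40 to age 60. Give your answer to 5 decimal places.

20p40 = (1 − 0.02734) × (1 − 0.03784) × (1 − 0.02917) × (1 − 0.04367).
= 0.97266 × 0.96216 × 0.97083 × 0.95633 = 0.868879.

0.86888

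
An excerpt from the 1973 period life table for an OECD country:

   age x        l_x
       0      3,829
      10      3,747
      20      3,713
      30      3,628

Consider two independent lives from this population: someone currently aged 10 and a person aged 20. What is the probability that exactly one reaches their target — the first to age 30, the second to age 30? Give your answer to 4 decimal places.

p₁ = l_30/l_10 = 3,628/3,747 = 0.968241; p₂ = l_30/l_20 = 3,628/3,713 = 0.977107.
P(exactly one) = p₁(1−p₂) + (1−p₁)p₂ = 0.022166 + 0.031032 = 0.053198.

0.0532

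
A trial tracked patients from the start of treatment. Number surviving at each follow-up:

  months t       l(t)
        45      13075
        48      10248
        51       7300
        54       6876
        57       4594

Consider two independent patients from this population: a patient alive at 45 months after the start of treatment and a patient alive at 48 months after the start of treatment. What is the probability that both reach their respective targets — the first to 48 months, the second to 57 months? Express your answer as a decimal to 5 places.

0.35136

p₁ = l(48)/l(45) = 10248/13075 = 0.783786; p₂ = l(57)/l(48) = 4594/10248 = 0.448283.
P(both) = p₁ × p₂ = 0.783786 × 0.448283 = 0.351358.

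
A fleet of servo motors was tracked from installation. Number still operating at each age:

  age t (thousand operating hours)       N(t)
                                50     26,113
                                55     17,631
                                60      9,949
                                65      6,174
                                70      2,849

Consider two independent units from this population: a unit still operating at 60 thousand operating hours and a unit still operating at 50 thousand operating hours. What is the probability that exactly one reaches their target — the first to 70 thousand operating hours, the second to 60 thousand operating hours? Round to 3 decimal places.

p₁ = N(70)/N(60) = 2,849/9,949 = 0.286360; p₂ = N(60)/N(50) = 9,949/26,113 = 0.380998.
P(exactly one) = p₁(1−p₂) + (1−p₁)p₂ = 0.177257 + 0.271895 = 0.449153.

0.449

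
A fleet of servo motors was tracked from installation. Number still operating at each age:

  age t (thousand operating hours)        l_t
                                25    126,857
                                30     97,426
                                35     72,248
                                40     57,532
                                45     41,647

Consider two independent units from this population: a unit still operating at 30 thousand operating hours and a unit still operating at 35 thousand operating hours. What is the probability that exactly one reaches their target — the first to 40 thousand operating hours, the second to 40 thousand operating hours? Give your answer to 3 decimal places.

0.446

p₁ = l_40/l_30 = 57,532/97,426 = 0.590520; p₂ = l_40/l_35 = 57,532/72,248 = 0.796313.
P(exactly one) = p₁(1−p₂) + (1−p₁)p₂ = 0.120281 + 0.326074 = 0.446355.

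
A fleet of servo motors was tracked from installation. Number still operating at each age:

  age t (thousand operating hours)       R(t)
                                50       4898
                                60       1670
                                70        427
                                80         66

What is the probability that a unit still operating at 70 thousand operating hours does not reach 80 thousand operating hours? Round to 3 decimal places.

P(fail before 80 | operational at 70) = 1 − R(80)/R(70) = 1 − 66/427 = (361)/427 = 0.845433.

0.845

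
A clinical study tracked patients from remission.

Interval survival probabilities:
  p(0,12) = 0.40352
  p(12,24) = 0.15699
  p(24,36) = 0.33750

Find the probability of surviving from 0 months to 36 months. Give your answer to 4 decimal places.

Survival from 0 to 36 is the product of surviving each interval: 0.40352 × 0.15699 × 0.33750.
= 0.021380.

0.0214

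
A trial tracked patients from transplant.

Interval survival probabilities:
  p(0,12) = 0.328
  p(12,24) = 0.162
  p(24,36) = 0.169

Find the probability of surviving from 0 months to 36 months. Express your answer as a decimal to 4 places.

P(survive 0→36) = 0.328 × 0.162 × 0.169.
= 0.008980.

0.0090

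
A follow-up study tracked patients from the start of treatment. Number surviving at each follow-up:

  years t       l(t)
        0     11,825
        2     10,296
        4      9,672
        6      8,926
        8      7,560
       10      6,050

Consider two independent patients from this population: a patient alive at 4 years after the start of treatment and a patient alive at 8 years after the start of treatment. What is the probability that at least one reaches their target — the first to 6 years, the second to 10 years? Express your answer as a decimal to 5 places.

p₁ = l(6)/l(4) = 8,926/9,672 = 0.922870; p₂ = l(10)/l(8) = 6,050/7,560 = 0.800265.
P(at least one) = 1 − (1−p₁)(1−p₂) = 1 − 0.077130 × 0.199735 = 0.984594.

0.98459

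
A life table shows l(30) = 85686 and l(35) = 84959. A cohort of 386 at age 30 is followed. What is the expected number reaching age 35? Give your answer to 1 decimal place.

The relevant probability is 84959/85686 = 0.991516.
Expected number = 386 × 0.991516 = 382.7.

382.7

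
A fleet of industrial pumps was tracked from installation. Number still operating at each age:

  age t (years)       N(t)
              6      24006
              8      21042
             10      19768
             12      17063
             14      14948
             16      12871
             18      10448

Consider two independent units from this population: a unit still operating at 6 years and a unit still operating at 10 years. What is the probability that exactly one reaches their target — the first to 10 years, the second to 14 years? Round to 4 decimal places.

p₁ = N(10)/N(6) = 19768/24006 = 0.823461; p₂ = N(14)/N(10) = 14948/19768 = 0.756172.
P(exactly one) = p₁(1−p₂) + (1−p₁)p₂ = 0.200783 + 0.133494 = 0.334277.

0.3343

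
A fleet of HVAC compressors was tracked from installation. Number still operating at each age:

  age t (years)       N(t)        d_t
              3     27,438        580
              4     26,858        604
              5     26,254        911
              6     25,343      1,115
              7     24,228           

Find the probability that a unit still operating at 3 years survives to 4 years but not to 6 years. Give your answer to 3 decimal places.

0.055

This is the probability of reaching 4 but not 6, conditional on being operational at 3: (N(4) − N(6)) / N(3).
= (26,858 − 25,343) / 27,438 = 1,515 / 27,438 = 0.055215.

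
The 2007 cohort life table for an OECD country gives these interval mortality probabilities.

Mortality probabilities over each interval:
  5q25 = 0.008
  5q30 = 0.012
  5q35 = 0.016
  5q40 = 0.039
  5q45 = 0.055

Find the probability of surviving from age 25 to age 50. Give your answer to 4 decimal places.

0.8758

Survival from 25 to 50 is the product of surviving each interval: (1 − 0.008) × (1 − 0.012) × (1 − 0.016) × (1 − 0.039) × (1 − 0.055).
= 0.992 × 0.988 × 0.984 × 0.961 × 0.945 = 0.875828.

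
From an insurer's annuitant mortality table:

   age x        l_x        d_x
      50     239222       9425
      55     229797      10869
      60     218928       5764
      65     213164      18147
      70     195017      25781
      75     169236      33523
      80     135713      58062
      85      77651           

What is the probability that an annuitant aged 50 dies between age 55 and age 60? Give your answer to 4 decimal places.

This is the probability of reaching 55 but not 60, conditional on being alive at 50: (l_55 − l_60) / l_50.
= (229797 − 218928) / 239222 = 10869 / 239222 = 0.045435.

0.0454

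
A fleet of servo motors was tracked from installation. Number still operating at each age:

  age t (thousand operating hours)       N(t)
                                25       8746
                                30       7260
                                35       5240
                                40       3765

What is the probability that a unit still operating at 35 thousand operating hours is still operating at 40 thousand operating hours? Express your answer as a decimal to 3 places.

The conditional survival probability is N(40)/N(35) = 3765/5240 = 0.718511.

0.719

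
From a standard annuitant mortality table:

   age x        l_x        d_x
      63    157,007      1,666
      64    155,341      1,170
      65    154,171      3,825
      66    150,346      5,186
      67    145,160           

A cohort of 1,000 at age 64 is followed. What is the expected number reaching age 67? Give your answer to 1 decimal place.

934.5

The relevant probability is 145,160/155,341 = 0.934460.
Expected number = 1,000 × 0.934460 = 934.5.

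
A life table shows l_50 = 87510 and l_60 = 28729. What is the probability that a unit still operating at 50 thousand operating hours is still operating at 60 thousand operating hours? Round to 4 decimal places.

The conditional survival probability is l_60/l_50 = 28729/87510 = 0.328294.

0.3283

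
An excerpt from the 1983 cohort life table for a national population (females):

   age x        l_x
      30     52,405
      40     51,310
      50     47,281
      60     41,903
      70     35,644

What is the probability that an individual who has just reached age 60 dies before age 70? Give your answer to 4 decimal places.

0.1494

P(die before 70 | alive at 60) = 1 − l_70/l_60 = 1 − 35,644/41,903 = (6,259)/41,903 = 0.149369.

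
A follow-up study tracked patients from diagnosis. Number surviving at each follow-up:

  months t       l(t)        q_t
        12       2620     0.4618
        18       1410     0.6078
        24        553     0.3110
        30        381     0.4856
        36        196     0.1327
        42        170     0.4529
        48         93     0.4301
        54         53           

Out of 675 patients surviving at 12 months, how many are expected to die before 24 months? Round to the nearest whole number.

533

The relevant probability is 1 − 553/2620 = 0.788931.
Expected number = 675 × 0.788931 = 533.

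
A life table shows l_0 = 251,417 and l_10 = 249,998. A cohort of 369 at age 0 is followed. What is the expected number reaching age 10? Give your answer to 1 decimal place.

366.9

The relevant probability is 249,998/251,417 = 0.994356.
Expected number = 369 × 0.994356 = 366.9.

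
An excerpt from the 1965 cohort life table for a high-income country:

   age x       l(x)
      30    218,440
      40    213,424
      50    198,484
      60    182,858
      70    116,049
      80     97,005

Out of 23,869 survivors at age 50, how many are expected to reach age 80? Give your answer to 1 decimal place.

The relevant probability is 97,005/198,484 = 0.488730.
Expected number = 23,869 × 0.488730 = 11665.5.

11665.5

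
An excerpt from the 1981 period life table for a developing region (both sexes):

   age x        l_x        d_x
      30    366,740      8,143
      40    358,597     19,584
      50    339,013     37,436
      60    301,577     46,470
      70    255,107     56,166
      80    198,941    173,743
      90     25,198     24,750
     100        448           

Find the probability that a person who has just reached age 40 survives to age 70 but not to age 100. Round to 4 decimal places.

We want 30|30q40 = (l_70 − l_100)/l_40.
This is the probability of reaching 70 but not 100, conditional on being alive at 40: (l_70 − l_100) / l_40.
= (255,107 − 448) / 358,597 = 254,659 / 358,597 = 0.710154.

0.7102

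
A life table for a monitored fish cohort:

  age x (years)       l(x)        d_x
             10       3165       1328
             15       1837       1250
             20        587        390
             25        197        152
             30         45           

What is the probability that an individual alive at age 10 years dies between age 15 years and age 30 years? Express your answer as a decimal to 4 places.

This is the probability of reaching 15 but not 30, conditional on being alive at 10: (l(15) − l(30)) / l(10).
= (1837 − 45) / 3165 = 1792 / 3165 = 0.566193.

0.5662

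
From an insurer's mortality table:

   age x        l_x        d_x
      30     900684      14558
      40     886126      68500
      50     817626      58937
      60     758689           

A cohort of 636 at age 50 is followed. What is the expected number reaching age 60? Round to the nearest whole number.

590

The relevant probability is 758689/817626 = 0.927917.
Expected number = 636 × 0.927917 = 590.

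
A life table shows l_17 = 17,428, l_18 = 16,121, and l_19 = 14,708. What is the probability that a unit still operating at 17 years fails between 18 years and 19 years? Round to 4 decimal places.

This is the probability of reaching 18 but not 19, conditional on being operational at 17: (l_18 − l_19) / l_17.
= (16,121 − 14,708) / 17,428 = 1,413 / 17,428 = 0.081076.

0.0811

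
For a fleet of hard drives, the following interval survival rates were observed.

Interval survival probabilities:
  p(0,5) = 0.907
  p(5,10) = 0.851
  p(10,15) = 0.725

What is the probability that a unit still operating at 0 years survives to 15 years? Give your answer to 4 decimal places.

0.5596

Chaining the interval survival probabilities: 0.907 × 0.851 × 0.725.
= 0.559596.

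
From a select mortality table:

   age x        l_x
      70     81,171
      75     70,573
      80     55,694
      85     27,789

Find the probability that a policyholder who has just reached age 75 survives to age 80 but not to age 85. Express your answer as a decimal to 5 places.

0.39541

We want 5|5q75 = (l_80 − l_85)/l_75.
This is the probability of reaching 80 but not 85, conditional on being alive at 75: (l_80 − l_85) / l_75.
= (55,694 − 27,789) / 70,573 = 27,905 / 70,573 = 0.395406.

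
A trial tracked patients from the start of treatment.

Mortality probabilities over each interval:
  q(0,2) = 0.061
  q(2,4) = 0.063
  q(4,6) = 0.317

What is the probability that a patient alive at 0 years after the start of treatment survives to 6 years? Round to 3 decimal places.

Chaining the interval survival probabilities: (1 − 0.061) × (1 − 0.063) × (1 − 0.317).
= 0.939 × 0.937 × 0.683 = 0.600933.

0.601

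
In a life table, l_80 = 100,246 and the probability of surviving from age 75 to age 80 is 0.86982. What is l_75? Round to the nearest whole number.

l_75 = l_80 / p = 100,246 / 0.86982 = 115249.

115249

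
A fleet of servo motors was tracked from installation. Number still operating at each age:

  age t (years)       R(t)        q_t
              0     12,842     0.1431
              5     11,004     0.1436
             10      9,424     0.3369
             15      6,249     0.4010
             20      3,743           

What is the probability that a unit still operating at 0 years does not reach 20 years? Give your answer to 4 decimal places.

P(fail before 20 | operational at 0) = 1 − R(20)/R(0) = 1 − 3,743/12,842 = (9,099)/12,842 = 0.708534.

0.7085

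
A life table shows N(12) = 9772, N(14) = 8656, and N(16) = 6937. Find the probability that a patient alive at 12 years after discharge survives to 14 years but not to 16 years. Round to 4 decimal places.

0.1759

This is the probability of reaching 14 but not 16, conditional on being alive at 12: (N(14) − N(16)) / N(12).
= (8656 − 6937) / 9772 = 1719 / 9772 = 0.175911.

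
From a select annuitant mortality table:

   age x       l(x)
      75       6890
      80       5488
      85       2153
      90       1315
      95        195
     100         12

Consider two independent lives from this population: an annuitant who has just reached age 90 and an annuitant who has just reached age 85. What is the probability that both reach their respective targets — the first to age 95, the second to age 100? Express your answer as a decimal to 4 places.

0.0008

p₁ = l(95)/l(90) = 195/1315 = 0.148289; p₂ = l(100)/l(85) = 12/2153 = 0.005574.
P(both) = p₁ × p₂ = 0.148289 × 0.005574 = 0.000827.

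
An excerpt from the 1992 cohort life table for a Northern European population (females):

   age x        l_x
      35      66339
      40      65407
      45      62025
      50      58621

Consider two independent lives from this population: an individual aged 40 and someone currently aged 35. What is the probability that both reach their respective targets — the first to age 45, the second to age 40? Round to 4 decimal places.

0.9350

p₁ = l_45/l_40 = 62025/65407 = 0.948293; p₂ = l_40/l_35 = 65407/66339 = 0.985951.
P(both) = p₁ × p₂ = 0.948293 × 0.985951 = 0.934970.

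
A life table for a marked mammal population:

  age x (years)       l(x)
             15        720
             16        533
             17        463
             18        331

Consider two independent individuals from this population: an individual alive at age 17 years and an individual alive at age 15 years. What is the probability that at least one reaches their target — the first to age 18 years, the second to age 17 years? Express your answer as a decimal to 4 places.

0.8982

p₁ = l(18)/l(17) = 331/463 = 0.714903; p₂ = l(17)/l(15) = 463/720 = 0.643056.
P(at least one) = 1 − (1−p₁)(1−p₂) = 1 − 0.285097 × 0.356944 = 0.898236.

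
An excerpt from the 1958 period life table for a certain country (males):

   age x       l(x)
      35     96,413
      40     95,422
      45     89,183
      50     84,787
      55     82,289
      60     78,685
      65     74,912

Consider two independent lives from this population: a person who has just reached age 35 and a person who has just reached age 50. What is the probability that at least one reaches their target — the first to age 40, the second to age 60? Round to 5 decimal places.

p₁ = l(40)/l(35) = 95,422/96,413 = 0.989721; p₂ = l(60)/l(50) = 78,685/84,787 = 0.928031.
P(at least one) = 1 − (1−p₁)(1−p₂) = 1 − 0.010279 × 0.071969 = 0.999260.

0.99926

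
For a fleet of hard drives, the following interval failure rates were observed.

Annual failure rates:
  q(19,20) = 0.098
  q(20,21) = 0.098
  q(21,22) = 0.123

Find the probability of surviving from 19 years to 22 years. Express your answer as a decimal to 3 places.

0.714

Chaining the interval survival probabilities: (1 − 0.098) × (1 − 0.098) × (1 − 0.123).
= 0.902 × 0.902 × 0.877 = 0.713531.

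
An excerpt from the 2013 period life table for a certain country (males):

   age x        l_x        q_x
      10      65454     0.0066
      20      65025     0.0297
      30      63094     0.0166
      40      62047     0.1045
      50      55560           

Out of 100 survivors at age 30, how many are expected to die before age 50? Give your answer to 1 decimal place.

11.9

The relevant probability is 1 − 55560/63094 = 0.119409.
Expected number = 100 × 0.119409 = 11.9.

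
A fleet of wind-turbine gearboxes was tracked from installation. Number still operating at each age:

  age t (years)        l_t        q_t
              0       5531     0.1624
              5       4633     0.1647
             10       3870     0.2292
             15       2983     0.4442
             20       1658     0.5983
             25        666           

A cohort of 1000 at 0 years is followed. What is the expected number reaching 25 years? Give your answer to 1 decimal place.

The relevant probability is 666/5531 = 0.120412.
Expected number = 1000 × 0.120412 = 120.4.

120.4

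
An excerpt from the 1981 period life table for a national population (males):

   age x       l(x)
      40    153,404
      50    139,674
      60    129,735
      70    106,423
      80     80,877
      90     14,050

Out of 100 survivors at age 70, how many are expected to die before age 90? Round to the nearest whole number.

87

The relevant probability is 1 − 14,050/106,423 = 0.867980.
Expected number = 100 × 0.867980 = 87.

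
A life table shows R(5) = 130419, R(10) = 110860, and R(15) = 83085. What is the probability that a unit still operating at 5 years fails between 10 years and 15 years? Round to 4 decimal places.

This is the probability of reaching 10 but not 15, conditional on being operational at 5: (R(10) − R(15)) / R(5).
= (110860 − 83085) / 130419 = 27775 / 130419 = 0.212967.

0.2130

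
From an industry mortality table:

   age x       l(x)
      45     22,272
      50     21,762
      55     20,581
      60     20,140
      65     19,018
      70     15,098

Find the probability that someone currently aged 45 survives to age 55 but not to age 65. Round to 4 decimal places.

0.0702

This is the probability of reaching 55 but not 65, conditional on being alive at 45: (l(55) − l(65)) / l(45).
= (20,581 − 19,018) / 22,272 = 1,563 / 22,272 = 0.070178.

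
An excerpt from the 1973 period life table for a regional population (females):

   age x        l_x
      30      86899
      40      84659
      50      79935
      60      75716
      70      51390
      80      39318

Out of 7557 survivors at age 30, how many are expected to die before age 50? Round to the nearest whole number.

606

The relevant probability is 1 − 79935/86899 = 0.080139.
Expected number = 7557 × 0.080139 = 606.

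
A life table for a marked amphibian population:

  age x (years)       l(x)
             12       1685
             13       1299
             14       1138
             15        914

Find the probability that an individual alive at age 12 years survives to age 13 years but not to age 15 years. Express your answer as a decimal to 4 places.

This is the probability of reaching 13 but not 15, conditional on being alive at 12: (l(13) − l(15)) / l(12).
= (1299 − 914) / 1685 = 385 / 1685 = 0.228487.

0.2285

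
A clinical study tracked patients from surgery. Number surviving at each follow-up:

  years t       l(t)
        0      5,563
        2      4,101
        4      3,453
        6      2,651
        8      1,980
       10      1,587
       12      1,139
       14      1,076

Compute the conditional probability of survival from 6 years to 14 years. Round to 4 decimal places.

0.4059

The conditional survival probability is l(14)/l(6) = 1,076/2,651 = 0.405885.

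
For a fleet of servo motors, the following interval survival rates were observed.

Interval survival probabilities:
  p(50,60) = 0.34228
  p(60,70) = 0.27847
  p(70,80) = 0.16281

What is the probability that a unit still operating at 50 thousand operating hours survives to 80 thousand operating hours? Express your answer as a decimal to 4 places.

0.0155

Survival from 50 to 80 is the product of surviving each interval: 0.34228 × 0.27847 × 0.16281.
= 0.015518.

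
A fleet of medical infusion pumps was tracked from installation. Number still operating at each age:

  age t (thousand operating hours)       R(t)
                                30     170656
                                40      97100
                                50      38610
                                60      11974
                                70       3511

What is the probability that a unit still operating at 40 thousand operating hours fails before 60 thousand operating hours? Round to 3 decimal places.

0.877

P(fail before 60 | operational at 40) = 1 − R(60)/R(40) = 1 − 11974/97100 = (85126)/97100 = 0.876684.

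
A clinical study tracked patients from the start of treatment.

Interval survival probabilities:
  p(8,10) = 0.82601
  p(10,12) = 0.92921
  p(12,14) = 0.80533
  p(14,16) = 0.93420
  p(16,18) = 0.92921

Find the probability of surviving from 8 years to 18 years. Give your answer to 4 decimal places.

0.5366

Survival from 8 to 18 is the product of surviving each interval: 0.82601 × 0.92921 × 0.80533 × 0.93420 × 0.92921.
= 0.536571.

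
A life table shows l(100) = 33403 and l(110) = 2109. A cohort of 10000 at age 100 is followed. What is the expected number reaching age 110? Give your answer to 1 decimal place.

631.4

The relevant probability is 2109/33403 = 0.063138.
Expected number = 10000 × 0.063138 = 631.4.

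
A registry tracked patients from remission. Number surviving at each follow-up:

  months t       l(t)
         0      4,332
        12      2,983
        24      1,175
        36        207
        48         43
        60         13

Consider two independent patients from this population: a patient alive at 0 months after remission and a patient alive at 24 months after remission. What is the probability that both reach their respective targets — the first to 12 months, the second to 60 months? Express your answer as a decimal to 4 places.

p₁ = l(12)/l(0) = 2,983/4,332 = 0.688596; p₂ = l(60)/l(24) = 13/1,175 = 0.011064.
P(both) = p₁ × p₂ = 0.688596 × 0.011064 = 0.007619.

0.0076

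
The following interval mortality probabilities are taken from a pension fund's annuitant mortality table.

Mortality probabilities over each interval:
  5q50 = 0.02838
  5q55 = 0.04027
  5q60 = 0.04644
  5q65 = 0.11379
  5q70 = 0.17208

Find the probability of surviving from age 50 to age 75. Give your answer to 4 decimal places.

0.6524

Chaining the interval survival probabilities: (1 − 0.02838) × (1 − 0.04027) × (1 − 0.04644) × (1 − 0.11379) × (1 − 0.17208).
= 0.97162 × 0.95973 × 0.95356 × 0.88621 × 0.82792 = 0.652407.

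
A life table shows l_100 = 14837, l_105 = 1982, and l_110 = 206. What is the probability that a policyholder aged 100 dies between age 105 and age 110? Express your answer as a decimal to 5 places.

We want 5|5q100 = (l_105 − l_110)/l_100.
This is the probability of reaching 105 but not 110, conditional on being alive at 100: (l_105 − l_110) / l_100.
= (1982 − 206) / 14837 = 1776 / 14837 = 0.119701.

0.11970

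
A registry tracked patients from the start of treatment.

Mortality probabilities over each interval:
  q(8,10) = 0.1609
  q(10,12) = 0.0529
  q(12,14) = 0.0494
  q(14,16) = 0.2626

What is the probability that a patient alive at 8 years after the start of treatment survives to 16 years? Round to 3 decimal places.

0.557

P(survive 8→16) = (1 − 0.1609) × (1 − 0.0529) × (1 − 0.0494) × (1 − 0.2626).
= 0.8391 × 0.9471 × 0.9506 × 0.7374 = 0.557071.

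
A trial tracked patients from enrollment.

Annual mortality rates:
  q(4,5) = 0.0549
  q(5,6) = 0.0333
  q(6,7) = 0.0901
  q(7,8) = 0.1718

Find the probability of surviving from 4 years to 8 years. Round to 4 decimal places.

0.6885

P(survive 4→8) = (1 − 0.0549) × (1 − 0.0333) × (1 − 0.0901) × (1 − 0.1718).
= 0.9451 × 0.9667 × 0.9099 × 0.8282 = 0.688491.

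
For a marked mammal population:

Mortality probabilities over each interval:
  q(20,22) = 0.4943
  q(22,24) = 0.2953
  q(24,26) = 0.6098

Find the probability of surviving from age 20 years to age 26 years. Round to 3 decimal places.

Chaining the interval survival probabilities: (1 − 0.4943) × (1 − 0.2953) × (1 − 0.6098).
= 0.5057 × 0.7047 × 0.3902 = 0.139054.

0.139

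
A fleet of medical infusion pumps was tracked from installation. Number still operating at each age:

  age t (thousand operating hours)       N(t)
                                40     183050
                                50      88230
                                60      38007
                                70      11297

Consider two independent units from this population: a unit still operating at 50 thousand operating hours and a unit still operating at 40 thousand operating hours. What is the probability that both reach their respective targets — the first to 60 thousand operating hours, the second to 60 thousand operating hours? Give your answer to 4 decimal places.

p₁ = N(60)/N(50) = 38007/88230 = 0.430772; p₂ = N(60)/N(40) = 38007/183050 = 0.207632.
P(both) = p₁ × p₂ = 0.430772 × 0.207632 = 0.089442.

0.0894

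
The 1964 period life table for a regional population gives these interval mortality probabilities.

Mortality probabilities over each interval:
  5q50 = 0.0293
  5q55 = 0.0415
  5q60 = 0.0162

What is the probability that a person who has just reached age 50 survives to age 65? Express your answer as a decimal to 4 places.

Chaining the interval survival probabilities: (1 − 0.0293) × (1 − 0.0415) × (1 − 0.0162).
= 0.9707 × 0.9585 × 0.9838 = 0.915343.

0.9153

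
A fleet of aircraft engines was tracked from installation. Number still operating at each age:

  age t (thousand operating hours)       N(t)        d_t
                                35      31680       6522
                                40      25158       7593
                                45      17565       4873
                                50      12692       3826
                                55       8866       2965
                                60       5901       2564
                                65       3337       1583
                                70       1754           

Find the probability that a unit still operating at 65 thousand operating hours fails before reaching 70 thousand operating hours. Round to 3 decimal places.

P(fail before 70 | operational at 65) = 1 − N(70)/N(65) = 1 − 1754/3337 = (1583)/3337 = 0.474378.

0.474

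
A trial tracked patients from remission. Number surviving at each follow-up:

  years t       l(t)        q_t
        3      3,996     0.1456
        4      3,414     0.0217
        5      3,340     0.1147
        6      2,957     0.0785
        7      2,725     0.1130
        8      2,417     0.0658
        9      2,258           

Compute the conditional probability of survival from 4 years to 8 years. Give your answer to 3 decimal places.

0.708

The conditional survival probability is l(8)/l(4) = 2,417/3,414 = 0.707967.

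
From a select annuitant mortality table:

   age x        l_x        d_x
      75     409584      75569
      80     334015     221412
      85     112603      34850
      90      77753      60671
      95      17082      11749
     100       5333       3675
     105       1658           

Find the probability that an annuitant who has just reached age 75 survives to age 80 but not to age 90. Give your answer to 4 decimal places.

We want 5|10q75 = (l_80 − l_90)/l_75.
This is the probability of reaching 80 but not 90, conditional on being alive at 75: (l_80 − l_90) / l_75.
= (334015 − 77753) / 409584 = 256262 / 409584 = 0.625664.

0.6257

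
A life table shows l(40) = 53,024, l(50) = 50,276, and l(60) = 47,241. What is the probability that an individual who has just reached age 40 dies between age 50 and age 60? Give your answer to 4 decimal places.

0.0572

This is the probability of reaching 50 but not 60, conditional on being alive at 40: (l(50) − l(60)) / l(40).
= (50,276 − 47,241) / 53,024 = 3,035 / 53,024 = 0.057238.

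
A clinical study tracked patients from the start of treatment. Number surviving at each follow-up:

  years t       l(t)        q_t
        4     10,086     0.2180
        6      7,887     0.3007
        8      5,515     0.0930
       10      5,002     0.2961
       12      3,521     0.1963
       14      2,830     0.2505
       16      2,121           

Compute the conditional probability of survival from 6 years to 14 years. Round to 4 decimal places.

The conditional survival probability is l(14)/l(6) = 2,830/7,887 = 0.358818.

0.3588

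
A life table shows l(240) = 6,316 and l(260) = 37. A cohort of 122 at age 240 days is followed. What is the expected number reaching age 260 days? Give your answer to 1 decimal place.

0.7

The relevant probability is 37/6,316 = 0.005858.
Expected number = 122 × 0.005858 = 0.7.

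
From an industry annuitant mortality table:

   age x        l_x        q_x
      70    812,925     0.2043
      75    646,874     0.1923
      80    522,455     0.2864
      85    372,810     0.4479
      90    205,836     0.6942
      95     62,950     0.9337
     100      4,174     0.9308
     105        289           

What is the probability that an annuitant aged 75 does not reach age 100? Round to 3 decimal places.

P(die before 100 | alive at 75) = 1 − l_100/l_75 = 1 − 4,174/646,874 = (642,700)/646,874 = 0.993547.

0.994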